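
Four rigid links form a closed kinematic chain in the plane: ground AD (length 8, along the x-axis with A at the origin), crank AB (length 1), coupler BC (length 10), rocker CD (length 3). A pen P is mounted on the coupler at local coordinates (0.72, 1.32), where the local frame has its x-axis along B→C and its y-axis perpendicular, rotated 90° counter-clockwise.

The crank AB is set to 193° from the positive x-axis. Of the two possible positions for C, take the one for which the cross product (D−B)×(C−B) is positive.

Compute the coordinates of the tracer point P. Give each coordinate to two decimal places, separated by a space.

A=(0,0), D=(8.00,0)
B = A + 1.00·(cos193°, sin193°) = (-0.9744, -0.2250)
|BD| = 8.9772
circle(B,10.00) ∩ circle(D,3.00): a=9.5570, h=2.9434
  candidates: C₊=(8.5059,2.9570) cross=26.424; C₋=(8.6534,-2.9280) cross=-26.424
  mode + wants cross > 0 → take C=(8.5059,2.9570) (cross=26.424)
ex = (C−B)/|BC| = (0.9480,0.3182); ey = (-0.3182,0.9480)
P = B + 0.72·ex + 1.32·ey = (-0.7118,1.2555)

-0.71 1.26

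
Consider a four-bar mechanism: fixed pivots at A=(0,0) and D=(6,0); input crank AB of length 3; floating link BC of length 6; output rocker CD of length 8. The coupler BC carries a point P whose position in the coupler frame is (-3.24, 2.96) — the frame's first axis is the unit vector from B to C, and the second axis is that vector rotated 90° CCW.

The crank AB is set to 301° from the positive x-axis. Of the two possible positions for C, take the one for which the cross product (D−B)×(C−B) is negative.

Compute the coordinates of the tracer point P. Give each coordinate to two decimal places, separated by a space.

A=(0,0), D=(6.00,0)
B = A + 3.00·(cos301°, sin301°) = (1.5451, -2.5715)
|BD| = 5.1438
circle(B,6.00) ∩ circle(D,8.00): a=-0.1498, h=5.9981
  candidates: C₊=(-1.5833,2.5484) cross=30.853; C₋=(4.4140,-7.8412) cross=-30.853
  mode - wants cross < 0 → take C=(4.4140,-7.8412) (cross=-30.853)
ex = (C−B)/|BC| = (0.4781,-0.8783); ey = (0.8783,0.4781)
P = B + -3.24·ex + 2.96·ey = (2.5957,1.6894)

2.60 1.69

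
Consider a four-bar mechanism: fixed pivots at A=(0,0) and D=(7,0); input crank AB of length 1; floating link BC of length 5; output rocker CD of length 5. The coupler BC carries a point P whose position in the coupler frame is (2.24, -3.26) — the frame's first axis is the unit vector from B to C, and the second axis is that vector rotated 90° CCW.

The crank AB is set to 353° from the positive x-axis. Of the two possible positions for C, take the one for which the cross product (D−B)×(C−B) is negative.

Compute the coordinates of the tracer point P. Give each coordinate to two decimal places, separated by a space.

A=(0,0), D=(7.00,0)
B = A + 1.00·(cos353°, sin353°) = (0.9925, -0.1219)
|BD| = 6.0087
circle(B,5.00) ∩ circle(D,5.00): a=3.0043, h=3.9967
  candidates: C₊=(3.9152,3.9350) cross=24.015; C₋=(4.0773,-4.0569) cross=-24.015
  mode - wants cross < 0 → take C=(4.0773,-4.0569) (cross=-24.015)
ex = (C−B)/|BC| = (0.6170,-0.7870); ey = (0.7870,0.6170)
P = B + 2.24·ex + -3.26·ey = (-0.1911,-3.8960)

-0.19 -3.90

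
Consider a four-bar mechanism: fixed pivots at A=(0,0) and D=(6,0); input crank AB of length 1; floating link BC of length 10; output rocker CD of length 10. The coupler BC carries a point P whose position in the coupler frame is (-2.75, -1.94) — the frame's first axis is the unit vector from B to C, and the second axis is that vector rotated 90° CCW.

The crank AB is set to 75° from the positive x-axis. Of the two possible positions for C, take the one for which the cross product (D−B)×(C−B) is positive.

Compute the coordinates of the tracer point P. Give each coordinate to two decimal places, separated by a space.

0.77 -2.36

A=(0,0), D=(6.00,0)
B = A + 1.00·(cos75°, sin75°) = (0.2588, 0.9659)
|BD| = 5.8219
circle(B,10.00) ∩ circle(D,10.00): a=2.9109, h=9.5669
  candidates: C₊=(4.7167,9.9173) cross=55.698; C₋=(1.5421,-8.9514) cross=-55.698
  mode + wants cross > 0 → take C=(4.7167,9.9173) (cross=55.698)
ex = (C−B)/|BC| = (0.4458,0.8951); ey = (-0.8951,0.4458)
P = B + -2.75·ex + -1.94·ey = (0.7695,-2.3605)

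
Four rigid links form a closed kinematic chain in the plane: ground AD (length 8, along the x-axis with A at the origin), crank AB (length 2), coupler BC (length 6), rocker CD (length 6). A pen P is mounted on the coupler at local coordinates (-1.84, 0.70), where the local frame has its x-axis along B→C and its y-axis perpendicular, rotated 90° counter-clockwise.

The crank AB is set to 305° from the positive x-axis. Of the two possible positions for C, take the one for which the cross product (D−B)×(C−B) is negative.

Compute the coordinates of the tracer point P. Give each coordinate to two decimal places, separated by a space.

0.21 0.09

A=(0,0), D=(8.00,0)
B = A + 2.00·(cos305°, sin305°) = (1.1472, -1.6383)
|BD| = 7.0460
circle(B,6.00) ∩ circle(D,6.00): a=3.5230, h=4.8568
  candidates: C₊=(3.4443,3.9045) cross=34.221; C₋=(5.7029,-5.5428) cross=-34.221
  mode - wants cross < 0 → take C=(5.7029,-5.5428) (cross=-34.221)
ex = (C−B)/|BC| = (0.7593,-0.6508); ey = (0.6508,0.7593)
P = B + -1.84·ex + 0.70·ey = (0.2056,0.0906)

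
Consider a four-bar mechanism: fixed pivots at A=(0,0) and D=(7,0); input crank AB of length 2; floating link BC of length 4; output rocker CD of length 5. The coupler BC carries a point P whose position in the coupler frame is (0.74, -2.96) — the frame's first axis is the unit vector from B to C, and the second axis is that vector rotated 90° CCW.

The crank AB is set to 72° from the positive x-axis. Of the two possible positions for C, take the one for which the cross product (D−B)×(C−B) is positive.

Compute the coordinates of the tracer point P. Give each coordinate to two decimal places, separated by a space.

2.81 -0.22

A=(0,0), D=(7.00,0)
B = A + 2.00·(cos72°, sin72°) = (0.6180, 1.9021)
|BD| = 6.6594
circle(B,4.00) ∩ circle(D,5.00): a=2.6540, h=2.9927
  candidates: C₊=(4.0162,4.0121) cross=19.930; C₋=(2.3066,-1.7240) cross=-19.930
  mode + wants cross > 0 → take C=(4.0162,4.0121) (cross=19.930)
ex = (C−B)/|BC| = (0.8496,0.5275); ey = (-0.5275,0.8496)
P = B + 0.74·ex + -2.96·ey = (2.8081,-0.2222)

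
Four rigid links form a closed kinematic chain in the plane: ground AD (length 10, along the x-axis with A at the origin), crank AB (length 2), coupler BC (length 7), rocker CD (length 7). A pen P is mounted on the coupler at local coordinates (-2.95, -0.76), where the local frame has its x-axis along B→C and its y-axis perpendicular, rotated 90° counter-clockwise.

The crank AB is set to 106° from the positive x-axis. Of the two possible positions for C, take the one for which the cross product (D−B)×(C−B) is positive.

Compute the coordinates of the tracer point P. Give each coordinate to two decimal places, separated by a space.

A=(0,0), D=(10.00,0)
B = A + 2.00·(cos106°, sin106°) = (-0.5513, 1.9225)
|BD| = 10.7250
circle(B,7.00) ∩ circle(D,7.00): a=5.3625, h=4.4993
  candidates: C₊=(5.5309,5.3877) cross=48.255; C₋=(3.9178,-3.4652) cross=-48.255
  mode + wants cross > 0 → take C=(5.5309,5.3877) (cross=48.255)
ex = (C−B)/|BC| = (0.8689,0.4950); ey = (-0.4950,0.8689)
P = B + -2.95·ex + -0.76·ey = (-2.7383,-0.1981)

-2.74 -0.20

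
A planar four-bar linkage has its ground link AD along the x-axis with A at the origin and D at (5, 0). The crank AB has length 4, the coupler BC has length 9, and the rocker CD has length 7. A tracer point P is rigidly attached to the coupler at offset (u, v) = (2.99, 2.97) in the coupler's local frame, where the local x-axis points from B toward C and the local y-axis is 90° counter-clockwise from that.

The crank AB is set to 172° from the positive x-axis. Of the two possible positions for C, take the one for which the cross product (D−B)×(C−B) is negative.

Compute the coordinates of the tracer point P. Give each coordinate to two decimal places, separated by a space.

A=(0,0), D=(5.00,0)
B = A + 4.00·(cos172°, sin172°) = (-3.9611, 0.5567)
|BD| = 8.9783
circle(B,9.00) ∩ circle(D,7.00): a=6.2712, h=6.4554
  candidates: C₊=(2.6984,6.6108) cross=57.958; C₋=(1.8978,-6.2751) cross=-57.958
  mode - wants cross < 0 → take C=(1.8978,-6.2751) (cross=-57.958)
ex = (C−B)/|BC| = (0.6510,-0.7591); ey = (0.7591,0.6510)
P = B + 2.99·ex + 2.97·ey = (0.2399,0.2205)

0.24 0.22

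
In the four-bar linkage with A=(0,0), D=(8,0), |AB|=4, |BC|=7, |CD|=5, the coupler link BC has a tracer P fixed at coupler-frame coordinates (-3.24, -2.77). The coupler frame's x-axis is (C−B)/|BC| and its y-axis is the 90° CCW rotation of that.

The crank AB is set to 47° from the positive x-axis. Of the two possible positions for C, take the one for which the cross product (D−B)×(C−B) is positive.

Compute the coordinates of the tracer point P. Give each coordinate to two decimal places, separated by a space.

A=(0,0), D=(8.00,0)
B = A + 4.00·(cos47°, sin47°) = (2.7280, 2.9254)
|BD| = 6.0293
circle(B,7.00) ∩ circle(D,5.00): a=5.0049, h=4.8939
  candidates: C₊=(9.4789,4.7763) cross=29.507; C₋=(4.7298,-3.7823) cross=-29.507
  mode + wants cross > 0 → take C=(9.4789,4.7763) (cross=29.507)
ex = (C−B)/|BC| = (0.9644,0.2644); ey = (-0.2644,0.9644)
P = B + -3.24·ex + -2.77·ey = (0.3357,-0.6027)

0.34 -0.60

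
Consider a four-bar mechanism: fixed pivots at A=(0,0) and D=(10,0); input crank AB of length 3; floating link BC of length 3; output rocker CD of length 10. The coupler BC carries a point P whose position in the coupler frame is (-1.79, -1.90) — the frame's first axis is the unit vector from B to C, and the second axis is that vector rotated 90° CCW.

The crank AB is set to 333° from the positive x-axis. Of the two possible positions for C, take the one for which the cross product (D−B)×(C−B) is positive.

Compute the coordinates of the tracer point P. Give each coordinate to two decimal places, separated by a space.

5.13 -0.48

A=(0,0), D=(10.00,0)
B = A + 3.00·(cos333°, sin333°) = (2.6730, -1.3620)
|BD| = 7.4525
circle(B,3.00) ∩ circle(D,10.00): a=-2.3791, h=1.8275
  candidates: C₊=(0.0000,0.0000) cross=13.620; C₋=(0.6680,-3.5935) cross=-13.620
  mode + wants cross > 0 → take C=(0.0000,0.0000) (cross=13.620)
ex = (C−B)/|BC| = (-0.8910,0.4540); ey = (-0.4540,-0.8910)
P = B + -1.79·ex + -1.90·ey = (5.1305,-0.4817)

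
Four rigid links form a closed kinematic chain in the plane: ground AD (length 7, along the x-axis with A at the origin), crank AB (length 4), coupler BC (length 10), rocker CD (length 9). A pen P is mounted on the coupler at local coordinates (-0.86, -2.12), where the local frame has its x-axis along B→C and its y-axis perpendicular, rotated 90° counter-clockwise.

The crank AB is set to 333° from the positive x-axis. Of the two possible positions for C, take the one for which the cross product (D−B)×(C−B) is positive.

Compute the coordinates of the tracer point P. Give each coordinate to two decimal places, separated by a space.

A=(0,0), D=(7.00,0)
B = A + 4.00·(cos333°, sin333°) = (3.5640, -1.8160)
|BD| = 3.8863
circle(B,10.00) ∩ circle(D,9.00): a=4.3876, h=8.9860
  candidates: C₊=(3.2443,8.1789) cross=34.923; C₋=(11.6421,-7.7105) cross=-34.923
  mode + wants cross > 0 → take C=(3.2443,8.1789) (cross=34.923)
ex = (C−B)/|BC| = (-0.0320,0.9995); ey = (-0.9995,-0.0320)
P = B + -0.86·ex + -2.12·ey = (5.7104,-2.6077)

5.71 -2.61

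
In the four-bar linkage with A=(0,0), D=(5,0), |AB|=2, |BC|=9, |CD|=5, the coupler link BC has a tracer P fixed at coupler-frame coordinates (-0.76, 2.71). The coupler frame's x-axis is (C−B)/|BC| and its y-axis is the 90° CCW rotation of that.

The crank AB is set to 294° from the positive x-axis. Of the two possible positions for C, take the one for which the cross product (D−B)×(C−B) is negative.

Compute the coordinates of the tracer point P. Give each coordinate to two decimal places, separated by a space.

-0.08 0.84

A=(0,0), D=(5.00,0)
B = A + 2.00·(cos294°, sin294°) = (0.8135, -1.8271)
|BD| = 4.5679
circle(B,9.00) ∩ circle(D,5.00): a=8.4137, h=3.1952
  candidates: C₊=(7.2468,4.4668) cross=14.595; C₋=(9.8029,-1.3902) cross=-14.595
  mode - wants cross < 0 → take C=(9.8029,-1.3902) (cross=-14.595)
ex = (C−B)/|BC| = (0.9988,0.0485); ey = (-0.0485,0.9988)
P = B + -0.76·ex + 2.71·ey = (-0.0772,0.8428)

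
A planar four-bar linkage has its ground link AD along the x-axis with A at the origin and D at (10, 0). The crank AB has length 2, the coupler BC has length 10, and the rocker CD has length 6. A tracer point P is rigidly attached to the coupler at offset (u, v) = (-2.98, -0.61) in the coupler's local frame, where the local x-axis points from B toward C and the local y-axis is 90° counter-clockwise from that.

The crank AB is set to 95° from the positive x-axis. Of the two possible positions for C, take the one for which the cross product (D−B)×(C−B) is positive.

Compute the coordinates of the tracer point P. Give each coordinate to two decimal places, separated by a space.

-2.68 0.26

A=(0,0), D=(10.00,0)
B = A + 2.00·(cos95°, sin95°) = (-0.1743, 1.9924)
|BD| = 10.3676
circle(B,10.00) ∩ circle(D,6.00): a=8.2703, h=5.6215
  candidates: C₊=(9.0222,5.9198) cross=58.282; C₋=(6.8615,-5.1137) cross=-58.282
  mode + wants cross > 0 → take C=(9.0222,5.9198) (cross=58.282)
ex = (C−B)/|BC| = (0.9196,0.3927); ey = (-0.3927,0.9196)
P = B + -2.98·ex + -0.61·ey = (-2.6753,0.2610)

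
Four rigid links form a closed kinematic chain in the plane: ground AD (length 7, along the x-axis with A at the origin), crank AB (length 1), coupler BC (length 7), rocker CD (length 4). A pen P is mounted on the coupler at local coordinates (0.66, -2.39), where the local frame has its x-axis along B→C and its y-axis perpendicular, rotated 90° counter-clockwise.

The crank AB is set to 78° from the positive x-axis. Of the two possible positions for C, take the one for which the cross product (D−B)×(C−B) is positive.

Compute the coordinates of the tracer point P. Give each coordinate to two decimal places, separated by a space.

A=(0,0), D=(7.00,0)
B = A + 1.00·(cos78°, sin78°) = (0.2079, 0.9781)
|BD| = 6.8622
circle(B,7.00) ∩ circle(D,4.00): a=5.8356, h=3.8660
  candidates: C₊=(6.5350,3.9729) cross=26.529; C₋=(5.4328,-3.6802) cross=-26.529
  mode + wants cross > 0 → take C=(6.5350,3.9729) (cross=26.529)
ex = (C−B)/|BC| = (0.9039,0.4278); ey = (-0.4278,0.9039)
P = B + 0.66·ex + -2.39·ey = (1.8269,-0.8997)

1.83 -0.90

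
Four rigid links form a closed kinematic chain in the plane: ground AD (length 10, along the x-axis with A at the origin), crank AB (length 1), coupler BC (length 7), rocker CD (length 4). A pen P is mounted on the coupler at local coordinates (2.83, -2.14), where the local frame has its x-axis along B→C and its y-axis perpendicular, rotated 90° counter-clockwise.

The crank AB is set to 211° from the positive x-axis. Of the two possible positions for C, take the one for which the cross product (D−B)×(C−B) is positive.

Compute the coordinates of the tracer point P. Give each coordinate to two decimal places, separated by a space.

2.28 -2.17

A=(0,0), D=(10.00,0)
B = A + 1.00·(cos211°, sin211°) = (-0.8572, -0.5150)
|BD| = 10.8694
circle(B,7.00) ∩ circle(D,4.00): a=6.9527, h=0.8123
  candidates: C₊=(6.0492,0.6258) cross=8.829; C₋=(6.1262,-0.9969) cross=-8.829
  mode + wants cross > 0 → take C=(6.0492,0.6258) (cross=8.829)
ex = (C−B)/|BC| = (0.9866,0.1630); ey = (-0.1630,0.9866)
P = B + 2.83·ex + -2.14·ey = (2.2838,-2.1652)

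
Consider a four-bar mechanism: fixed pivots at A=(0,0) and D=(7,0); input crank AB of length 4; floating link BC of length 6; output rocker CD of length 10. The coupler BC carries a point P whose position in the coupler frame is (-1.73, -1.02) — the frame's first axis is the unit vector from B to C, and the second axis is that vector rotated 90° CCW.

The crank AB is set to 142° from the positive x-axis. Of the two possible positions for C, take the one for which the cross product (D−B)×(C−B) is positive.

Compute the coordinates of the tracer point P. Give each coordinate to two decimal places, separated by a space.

A=(0,0), D=(7.00,0)
B = A + 4.00·(cos142°, sin142°) = (-3.1520, 2.4626)
|BD| = 10.4465
circle(B,6.00) ∩ circle(D,10.00): a=2.1600, h=5.5977
  candidates: C₊=(0.2667,7.3934) cross=58.476; C₋=(-2.3725,-3.4865) cross=-58.476
  mode + wants cross > 0 → take C=(0.2667,7.3934) (cross=58.476)
ex = (C−B)/|BC| = (0.5698,0.8218); ey = (-0.8218,0.5698)
P = B + -1.73·ex + -1.02·ey = (-3.2995,0.4598)

-3.30 0.46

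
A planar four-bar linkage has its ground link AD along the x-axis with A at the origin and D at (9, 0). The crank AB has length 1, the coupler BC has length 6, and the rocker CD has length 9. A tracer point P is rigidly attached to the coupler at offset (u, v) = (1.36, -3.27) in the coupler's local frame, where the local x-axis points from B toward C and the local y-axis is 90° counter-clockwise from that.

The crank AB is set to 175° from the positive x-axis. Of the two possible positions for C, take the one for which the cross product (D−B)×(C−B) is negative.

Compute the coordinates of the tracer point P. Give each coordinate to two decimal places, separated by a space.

-3.30 -2.60

A=(0,0), D=(9.00,0)
B = A + 1.00·(cos175°, sin175°) = (-0.9962, 0.0872)
|BD| = 9.9966
circle(B,6.00) ∩ circle(D,9.00): a=2.7475, h=5.3340
  candidates: C₊=(1.7977,5.3970) cross=53.321; C₋=(1.7047,-5.2706) cross=-53.321
  mode - wants cross < 0 → take C=(1.7047,-5.2706) (cross=-53.321)
ex = (C−B)/|BC| = (0.4502,-0.8930); ey = (0.8930,0.4502)
P = B + 1.36·ex + -3.27·ey = (-3.3039,-2.5993)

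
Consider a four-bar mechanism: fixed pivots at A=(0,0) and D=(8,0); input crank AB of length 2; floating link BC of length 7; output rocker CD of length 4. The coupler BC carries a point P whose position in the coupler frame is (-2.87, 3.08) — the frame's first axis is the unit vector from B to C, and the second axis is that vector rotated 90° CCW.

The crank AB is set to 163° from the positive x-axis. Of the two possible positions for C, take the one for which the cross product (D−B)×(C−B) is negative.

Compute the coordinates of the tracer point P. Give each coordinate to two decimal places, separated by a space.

-3.41 4.52

A=(0,0), D=(8.00,0)
B = A + 2.00·(cos163°, sin163°) = (-1.9126, 0.5847)
|BD| = 9.9298
circle(B,7.00) ∩ circle(D,4.00): a=6.6266, h=2.2558
  candidates: C₊=(4.8353,2.4464) cross=22.399; C₋=(4.5696,-2.0573) cross=-22.399
  mode - wants cross < 0 → take C=(4.5696,-2.0573) (cross=-22.399)
ex = (C−B)/|BC| = (0.9260,-0.3774); ey = (0.3774,0.9260)
P = B + -2.87·ex + 3.08·ey = (-3.4078,4.5202)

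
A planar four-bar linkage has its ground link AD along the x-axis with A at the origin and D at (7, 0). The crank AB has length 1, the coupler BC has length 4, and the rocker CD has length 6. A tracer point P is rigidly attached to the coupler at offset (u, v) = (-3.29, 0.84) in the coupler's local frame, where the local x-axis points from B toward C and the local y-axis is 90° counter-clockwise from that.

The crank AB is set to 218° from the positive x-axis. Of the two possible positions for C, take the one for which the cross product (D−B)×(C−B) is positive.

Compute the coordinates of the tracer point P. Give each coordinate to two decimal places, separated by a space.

A=(0,0), D=(7.00,0)
B = A + 1.00·(cos218°, sin218°) = (-0.7880, -0.6157)
|BD| = 7.8123
circle(B,4.00) ∩ circle(D,6.00): a=2.6261, h=3.0172
  candidates: C₊=(1.5922,2.5991) cross=23.571; C₋=(2.0677,-3.4165) cross=-23.571
  mode + wants cross > 0 → take C=(1.5922,2.5991) (cross=23.571)
ex = (C−B)/|BC| = (0.5950,0.8037); ey = (-0.8037,0.5950)
P = B + -3.29·ex + 0.84·ey = (-3.4208,-2.7600)

-3.42 -2.76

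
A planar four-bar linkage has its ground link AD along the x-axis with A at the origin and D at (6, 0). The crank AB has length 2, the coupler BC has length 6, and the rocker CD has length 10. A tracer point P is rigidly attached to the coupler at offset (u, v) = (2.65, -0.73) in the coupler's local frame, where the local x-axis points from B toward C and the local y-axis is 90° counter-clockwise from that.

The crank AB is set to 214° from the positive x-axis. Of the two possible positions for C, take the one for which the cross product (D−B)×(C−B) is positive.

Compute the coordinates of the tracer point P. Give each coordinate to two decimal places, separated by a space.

-1.44 1.62

A=(0,0), D=(6.00,0)
B = A + 2.00·(cos214°, sin214°) = (-1.6581, -1.1184)
|BD| = 7.7393
circle(B,6.00) ∩ circle(D,10.00): a=-0.2651, h=5.9941
  candidates: C₊=(-2.7866,4.7745) cross=46.391; C₋=(-1.0542,-7.0879) cross=-46.391
  mode + wants cross > 0 → take C=(-2.7866,4.7745) (cross=46.391)
ex = (C−B)/|BC| = (-0.1881,0.9822); ey = (-0.9822,-0.1881)
P = B + 2.65·ex + -0.73·ey = (-1.4395,1.6216)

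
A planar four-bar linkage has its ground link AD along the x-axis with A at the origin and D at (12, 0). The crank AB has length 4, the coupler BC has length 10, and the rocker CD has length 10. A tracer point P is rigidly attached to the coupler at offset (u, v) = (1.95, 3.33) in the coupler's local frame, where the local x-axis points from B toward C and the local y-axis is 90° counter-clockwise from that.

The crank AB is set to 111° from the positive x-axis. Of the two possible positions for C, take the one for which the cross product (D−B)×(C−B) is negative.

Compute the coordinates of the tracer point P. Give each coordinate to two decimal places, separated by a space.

2.42 3.62

A=(0,0), D=(12.00,0)
B = A + 4.00·(cos111°, sin111°) = (-1.4335, 3.7343)
|BD| = 13.9429
circle(B,10.00) ∩ circle(D,10.00): a=6.9714, h=7.1693
  candidates: C₊=(7.2034,8.7746) cross=99.961; C₋=(3.3631,-5.0402) cross=-99.961
  mode - wants cross < 0 → take C=(3.3631,-5.0402) (cross=-99.961)
ex = (C−B)/|BC| = (0.4797,-0.8775); ey = (0.8775,0.4797)
P = B + 1.95·ex + 3.33·ey = (2.4238,3.6205)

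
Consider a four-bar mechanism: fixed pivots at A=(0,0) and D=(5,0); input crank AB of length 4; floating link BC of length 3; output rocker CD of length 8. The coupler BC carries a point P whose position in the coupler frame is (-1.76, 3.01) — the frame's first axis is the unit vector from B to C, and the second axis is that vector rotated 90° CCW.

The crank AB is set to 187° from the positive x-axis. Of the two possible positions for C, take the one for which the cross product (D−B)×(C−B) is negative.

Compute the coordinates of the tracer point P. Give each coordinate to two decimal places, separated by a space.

-2.33 2.59

A=(0,0), D=(5.00,0)
B = A + 4.00·(cos187°, sin187°) = (-3.9702, -0.4875)
|BD| = 8.9834
circle(B,3.00) ∩ circle(D,8.00): a=1.4305, h=2.6370
  candidates: C₊=(-2.6849,2.2232) cross=23.689; C₋=(-2.3987,-3.0429) cross=-23.689
  mode - wants cross < 0 → take C=(-2.3987,-3.0429) (cross=-23.689)
ex = (C−B)/|BC| = (0.5238,-0.8518); ey = (0.8518,0.5238)
P = B + -1.76·ex + 3.01·ey = (-2.3282,2.5885)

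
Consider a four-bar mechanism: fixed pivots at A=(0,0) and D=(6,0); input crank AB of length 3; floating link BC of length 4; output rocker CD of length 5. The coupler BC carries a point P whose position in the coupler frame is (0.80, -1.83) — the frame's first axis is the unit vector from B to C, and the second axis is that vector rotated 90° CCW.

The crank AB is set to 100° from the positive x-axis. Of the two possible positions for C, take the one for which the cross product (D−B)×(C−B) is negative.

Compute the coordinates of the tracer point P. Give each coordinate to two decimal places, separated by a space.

A=(0,0), D=(6.00,0)
B = A + 3.00·(cos100°, sin100°) = (-0.5209, 2.9544)
|BD| = 7.1590
circle(B,4.00) ∩ circle(D,5.00): a=2.9509, h=2.7004
  candidates: C₊=(3.2814,4.1963) cross=19.332; C₋=(1.0526,-0.7231) cross=-19.332
  mode - wants cross < 0 → take C=(1.0526,-0.7231) (cross=-19.332)
ex = (C−B)/|BC| = (0.3934,-0.9194); ey = (0.9194,0.3934)
P = B + 0.80·ex + -1.83·ey = (-1.8887,1.4990)

-1.89 1.50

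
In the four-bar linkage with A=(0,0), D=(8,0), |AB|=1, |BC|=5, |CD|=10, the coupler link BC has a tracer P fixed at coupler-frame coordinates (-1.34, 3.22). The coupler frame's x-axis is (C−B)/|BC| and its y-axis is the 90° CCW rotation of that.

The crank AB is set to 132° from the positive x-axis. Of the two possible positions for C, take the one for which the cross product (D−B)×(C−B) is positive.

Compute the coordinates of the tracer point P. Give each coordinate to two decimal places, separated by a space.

-4.00 -0.29

A=(0,0), D=(8.00,0)
B = A + 1.00·(cos132°, sin132°) = (-0.6691, 0.7431)
|BD| = 8.7009
circle(B,5.00) ∩ circle(D,10.00): a=0.0406, h=4.9998
  candidates: C₊=(-0.2017,5.7212) cross=43.503; C₋=(-1.0557,-4.2419) cross=-43.503
  mode + wants cross > 0 → take C=(-0.2017,5.7212) (cross=43.503)
ex = (C−B)/|BC| = (0.0935,0.9956); ey = (-0.9956,0.0935)
P = B + -1.34·ex + 3.22·ey = (-4.0003,-0.2899)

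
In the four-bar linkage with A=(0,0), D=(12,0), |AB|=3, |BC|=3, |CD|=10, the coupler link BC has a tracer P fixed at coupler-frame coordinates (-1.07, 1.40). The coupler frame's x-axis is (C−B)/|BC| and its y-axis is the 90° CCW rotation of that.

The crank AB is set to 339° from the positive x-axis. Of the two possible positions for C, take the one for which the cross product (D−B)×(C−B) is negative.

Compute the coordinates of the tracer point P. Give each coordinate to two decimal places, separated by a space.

4.18 0.03

A=(0,0), D=(12.00,0)
B = A + 3.00·(cos339°, sin339°) = (2.8007, -1.0751)
|BD| = 9.2619
circle(B,3.00) ∩ circle(D,10.00): a=-0.2817, h=2.9867
  candidates: C₊=(2.1743,1.8588) cross=27.663; C₋=(2.8677,-4.0744) cross=-27.663
  mode - wants cross < 0 → take C=(2.8677,-4.0744) (cross=-27.663)
ex = (C−B)/|BC| = (0.0223,-0.9998); ey = (0.9998,0.0223)
P = B + -1.07·ex + 1.40·ey = (4.1765,0.0259)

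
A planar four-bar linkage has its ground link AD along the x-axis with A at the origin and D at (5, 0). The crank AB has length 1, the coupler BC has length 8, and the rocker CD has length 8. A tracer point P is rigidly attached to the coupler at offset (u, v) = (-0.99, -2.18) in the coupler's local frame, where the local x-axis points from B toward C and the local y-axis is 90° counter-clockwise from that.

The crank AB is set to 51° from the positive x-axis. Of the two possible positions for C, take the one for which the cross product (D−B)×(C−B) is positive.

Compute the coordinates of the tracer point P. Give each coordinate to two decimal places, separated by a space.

A=(0,0), D=(5.00,0)
B = A + 1.00·(cos51°, sin51°) = (0.6293, 0.7771)
|BD| = 4.4392
circle(B,8.00) ∩ circle(D,8.00): a=2.2196, h=7.6859
  candidates: C₊=(4.1602,7.9558) cross=34.120; C₋=(1.4691,-7.1787) cross=-34.120
  mode + wants cross > 0 → take C=(4.1602,7.9558) (cross=34.120)
ex = (C−B)/|BC| = (0.4414,0.8973); ey = (-0.8973,0.4414)
P = B + -0.99·ex + -2.18·ey = (2.1486,-1.0734)

2.15 -1.07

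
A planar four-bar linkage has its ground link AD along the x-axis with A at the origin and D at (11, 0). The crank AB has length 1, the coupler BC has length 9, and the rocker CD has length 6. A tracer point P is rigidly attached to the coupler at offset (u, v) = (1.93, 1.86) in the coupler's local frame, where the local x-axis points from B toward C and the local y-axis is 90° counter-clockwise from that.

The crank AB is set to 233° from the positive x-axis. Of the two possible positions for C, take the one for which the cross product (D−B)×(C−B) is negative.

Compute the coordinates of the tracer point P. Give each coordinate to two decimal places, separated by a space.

A=(0,0), D=(11.00,0)
B = A + 1.00·(cos233°, sin233°) = (-0.6018, -0.7986)
|BD| = 11.6293
circle(B,9.00) ∩ circle(D,6.00): a=7.7494, h=4.5768
  candidates: C₊=(6.8150,4.2995) cross=53.224; C₋=(7.4436,-4.8324) cross=-53.224
  mode - wants cross < 0 → take C=(7.4436,-4.8324) (cross=-53.224)
ex = (C−B)/|BC| = (0.8939,-0.4482); ey = (0.4482,0.8939)
P = B + 1.93·ex + 1.86·ey = (1.9571,-0.0009)

1.96 -0.00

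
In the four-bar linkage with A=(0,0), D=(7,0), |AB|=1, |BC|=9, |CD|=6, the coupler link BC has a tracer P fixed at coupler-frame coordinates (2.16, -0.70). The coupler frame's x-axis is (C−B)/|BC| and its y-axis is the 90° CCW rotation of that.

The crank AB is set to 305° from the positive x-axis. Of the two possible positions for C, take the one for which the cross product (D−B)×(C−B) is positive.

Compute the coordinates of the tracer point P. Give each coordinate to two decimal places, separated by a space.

A=(0,0), D=(7.00,0)
B = A + 1.00·(cos305°, sin305°) = (0.5736, -0.8192)
|BD| = 6.4784
circle(B,9.00) ∩ circle(D,6.00): a=6.7123, h=5.9954
  candidates: C₊=(6.4739,5.9769) cross=38.841; C₋=(7.9901,-5.9178) cross=-38.841
  mode + wants cross > 0 → take C=(6.4739,5.9769) (cross=38.841)
ex = (C−B)/|BC| = (0.6556,0.7551); ey = (-0.7551,0.6556)
P = B + 2.16·ex + -0.70·ey = (2.5182,0.3530)

2.52 0.35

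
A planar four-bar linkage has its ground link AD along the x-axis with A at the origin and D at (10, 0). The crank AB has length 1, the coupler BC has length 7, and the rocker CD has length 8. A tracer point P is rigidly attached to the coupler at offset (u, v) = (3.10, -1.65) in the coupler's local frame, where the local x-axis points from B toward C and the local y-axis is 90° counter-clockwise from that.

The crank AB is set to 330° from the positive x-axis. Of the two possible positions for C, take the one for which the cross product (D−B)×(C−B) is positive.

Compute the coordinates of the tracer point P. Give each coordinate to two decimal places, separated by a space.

A=(0,0), D=(10.00,0)
B = A + 1.00·(cos330°, sin330°) = (0.8660, -0.5000)
|BD| = 9.1476
circle(B,7.00) ∩ circle(D,8.00): a=3.7539, h=5.9083
  candidates: C₊=(4.2914,5.6046) cross=54.047; C₋=(4.9373,-6.1943) cross=-54.047
  mode + wants cross > 0 → take C=(4.2914,5.6046) (cross=54.047)
ex = (C−B)/|BC| = (0.4893,0.8721); ey = (-0.8721,0.4893)
P = B + 3.10·ex + -1.65·ey = (3.8219,1.3961)

3.82 1.40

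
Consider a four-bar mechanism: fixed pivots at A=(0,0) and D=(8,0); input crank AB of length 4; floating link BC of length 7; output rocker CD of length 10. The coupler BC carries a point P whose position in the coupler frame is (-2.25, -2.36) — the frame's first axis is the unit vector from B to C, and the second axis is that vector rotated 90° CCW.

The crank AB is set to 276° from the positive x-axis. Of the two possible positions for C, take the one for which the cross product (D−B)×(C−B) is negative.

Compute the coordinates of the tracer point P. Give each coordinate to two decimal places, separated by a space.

-2.83 -3.68

A=(0,0), D=(8.00,0)
B = A + 4.00·(cos276°, sin276°) = (0.4181, -3.9781)
|BD| = 8.5621
circle(B,7.00) ∩ circle(D,10.00): a=1.3028, h=6.8777
  candidates: C₊=(-1.6237,2.7175) cross=58.888; C₋=(4.7673,-9.4631) cross=-58.888
  mode - wants cross < 0 → take C=(4.7673,-9.4631) (cross=-58.888)
ex = (C−B)/|BC| = (0.6213,-0.7836); ey = (0.7836,0.6213)
P = B + -2.25·ex + -2.36·ey = (-2.8290,-3.6813)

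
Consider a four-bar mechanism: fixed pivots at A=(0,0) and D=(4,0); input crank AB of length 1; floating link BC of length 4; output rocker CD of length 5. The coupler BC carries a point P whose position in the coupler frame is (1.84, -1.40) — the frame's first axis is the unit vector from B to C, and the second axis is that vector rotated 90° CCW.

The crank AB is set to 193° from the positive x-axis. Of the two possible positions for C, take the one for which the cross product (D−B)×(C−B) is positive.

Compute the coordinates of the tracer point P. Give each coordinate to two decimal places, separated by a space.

A=(0,0), D=(4.00,0)
B = A + 1.00·(cos193°, sin193°) = (-0.9744, -0.2250)
|BD| = 4.9795
circle(B,4.00) ∩ circle(D,5.00): a=1.5860, h=3.6721
  candidates: C₊=(0.4441,3.5151) cross=18.285; C₋=(0.7759,-3.8217) cross=-18.285
  mode + wants cross > 0 → take C=(0.4441,3.5151) (cross=18.285)
ex = (C−B)/|BC| = (0.3546,0.9350); ey = (-0.9350,0.3546)
P = B + 1.84·ex + -1.40·ey = (0.9872,0.9990)

0.99 1.00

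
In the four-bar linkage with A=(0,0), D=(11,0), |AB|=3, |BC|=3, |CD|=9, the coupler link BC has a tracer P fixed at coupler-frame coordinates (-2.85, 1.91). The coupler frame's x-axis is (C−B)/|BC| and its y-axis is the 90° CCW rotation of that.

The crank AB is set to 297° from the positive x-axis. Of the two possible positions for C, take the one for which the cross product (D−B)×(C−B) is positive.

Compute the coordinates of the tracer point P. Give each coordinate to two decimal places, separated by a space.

-1.11 -5.05

A=(0,0), D=(11.00,0)
B = A + 3.00·(cos297°, sin297°) = (1.3620, -2.6730)
|BD| = 10.0018
circle(B,3.00) ∩ circle(D,9.00): a=1.4016, h=2.6525
  candidates: C₊=(2.0037,0.2575) cross=26.530; C₋=(3.4214,-4.8544) cross=-26.530
  mode + wants cross > 0 → take C=(2.0037,0.2575) (cross=26.530)
ex = (C−B)/|BC| = (0.2139,0.9769); ey = (-0.9769,0.2139)
P = B + -2.85·ex + 1.91·ey = (-1.1134,-5.0485)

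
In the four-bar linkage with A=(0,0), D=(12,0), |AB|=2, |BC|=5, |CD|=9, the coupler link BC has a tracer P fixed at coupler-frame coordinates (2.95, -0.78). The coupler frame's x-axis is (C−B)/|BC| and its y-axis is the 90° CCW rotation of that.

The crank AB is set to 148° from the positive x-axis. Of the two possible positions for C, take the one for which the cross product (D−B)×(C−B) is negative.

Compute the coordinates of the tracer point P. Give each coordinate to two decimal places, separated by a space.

A=(0,0), D=(12.00,0)
B = A + 2.00·(cos148°, sin148°) = (-1.6961, 1.0598)
|BD| = 13.7370
circle(B,5.00) ∩ circle(D,9.00): a=4.8302, h=1.2918
  candidates: C₊=(3.2194,1.9752) cross=17.746; C₋=(3.0201,-0.6008) cross=-17.746
  mode - wants cross < 0 → take C=(3.0201,-0.6008) (cross=-17.746)
ex = (C−B)/|BC| = (0.9432,-0.3321); ey = (0.3321,0.9432)
P = B + 2.95·ex + -0.78·ey = (0.8274,-0.6557)

0.83 -0.66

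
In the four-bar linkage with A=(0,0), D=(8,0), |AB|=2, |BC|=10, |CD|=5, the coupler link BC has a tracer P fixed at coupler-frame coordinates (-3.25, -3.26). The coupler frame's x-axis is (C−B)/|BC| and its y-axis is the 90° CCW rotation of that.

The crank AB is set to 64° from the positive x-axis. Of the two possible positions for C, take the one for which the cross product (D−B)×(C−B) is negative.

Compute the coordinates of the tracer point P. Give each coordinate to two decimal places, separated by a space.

A=(0,0), D=(8.00,0)
B = A + 2.00·(cos64°, sin64°) = (0.8767, 1.7976)
|BD| = 7.3466
circle(B,10.00) ∩ circle(D,5.00): a=8.7777, h=4.7908
  candidates: C₊=(10.5599,4.2950) cross=35.196; C₋=(8.2154,-4.9954) cross=-35.196
  mode - wants cross < 0 → take C=(8.2154,-4.9954) (cross=-35.196)
ex = (C−B)/|BC| = (0.7339,-0.6793); ey = (0.6793,0.7339)
P = B + -3.25·ex + -3.26·ey = (-3.7228,1.6129)

-3.72 1.61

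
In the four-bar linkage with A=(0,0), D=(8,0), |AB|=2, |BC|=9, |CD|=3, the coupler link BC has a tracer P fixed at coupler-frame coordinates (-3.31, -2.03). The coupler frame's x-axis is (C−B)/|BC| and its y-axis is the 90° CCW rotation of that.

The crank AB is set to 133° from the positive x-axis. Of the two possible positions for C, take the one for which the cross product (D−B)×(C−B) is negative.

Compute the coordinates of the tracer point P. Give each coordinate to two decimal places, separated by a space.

-5.24 1.18

A=(0,0), D=(8.00,0)
B = A + 2.00·(cos133°, sin133°) = (-1.3640, 1.4627)
|BD| = 9.4775
circle(B,9.00) ∩ circle(D,3.00): a=8.5372, h=2.8488
  candidates: C₊=(7.5106,2.9598) cross=27.000; C₋=(6.6313,-2.6696) cross=-27.000
  mode - wants cross < 0 → take C=(6.6313,-2.6696) (cross=-27.000)
ex = (C−B)/|BC| = (0.8884,-0.4591); ey = (0.4591,0.8884)
P = B + -3.31·ex + -2.03·ey = (-5.2365,1.1791)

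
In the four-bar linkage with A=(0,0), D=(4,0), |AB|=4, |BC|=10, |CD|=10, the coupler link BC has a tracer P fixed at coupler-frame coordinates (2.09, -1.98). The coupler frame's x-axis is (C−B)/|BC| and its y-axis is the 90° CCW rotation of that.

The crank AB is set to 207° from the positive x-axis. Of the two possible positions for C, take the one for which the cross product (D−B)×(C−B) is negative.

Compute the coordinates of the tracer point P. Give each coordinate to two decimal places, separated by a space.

-3.92 -4.67

A=(0,0), D=(4.00,0)
B = A + 4.00·(cos207°, sin207°) = (-3.5640, -1.8160)
|BD| = 7.7790
circle(B,10.00) ∩ circle(D,10.00): a=3.8895, h=9.2126
  candidates: C₊=(-1.9327,8.0501) cross=71.664; C₋=(2.3686,-9.8660) cross=-71.664
  mode - wants cross < 0 → take C=(2.3686,-9.8660) (cross=-71.664)
ex = (C−B)/|BC| = (0.5933,-0.8050); ey = (0.8050,0.5933)
P = B + 2.09·ex + -1.98·ey = (-3.9180,-4.6731)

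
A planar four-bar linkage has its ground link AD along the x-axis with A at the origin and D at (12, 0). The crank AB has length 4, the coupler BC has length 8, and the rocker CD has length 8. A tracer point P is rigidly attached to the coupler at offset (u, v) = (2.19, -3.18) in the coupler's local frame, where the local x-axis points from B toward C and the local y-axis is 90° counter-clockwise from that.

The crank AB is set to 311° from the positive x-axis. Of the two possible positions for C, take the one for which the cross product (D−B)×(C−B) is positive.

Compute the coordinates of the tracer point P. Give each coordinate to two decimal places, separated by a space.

A=(0,0), D=(12.00,0)
B = A + 4.00·(cos311°, sin311°) = (2.6242, -3.0188)
|BD| = 9.8498
circle(B,8.00) ∩ circle(D,8.00): a=4.9249, h=6.3044
  candidates: C₊=(5.3799,4.4916) cross=62.097; C₋=(9.2443,-7.5104) cross=-62.097
  mode + wants cross > 0 → take C=(5.3799,4.4916) (cross=62.097)
ex = (C−B)/|BC| = (0.3445,0.9388); ey = (-0.9388,0.3445)
P = B + 2.19·ex + -3.18·ey = (6.3640,-2.0582)

6.36 -2.06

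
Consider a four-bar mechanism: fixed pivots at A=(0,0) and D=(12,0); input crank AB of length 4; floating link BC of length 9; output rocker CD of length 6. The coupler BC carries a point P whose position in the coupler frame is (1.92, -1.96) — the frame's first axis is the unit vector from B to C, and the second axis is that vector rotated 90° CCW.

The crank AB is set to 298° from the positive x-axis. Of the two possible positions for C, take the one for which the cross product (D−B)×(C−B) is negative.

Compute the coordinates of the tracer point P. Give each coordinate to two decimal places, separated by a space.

A=(0,0), D=(12.00,0)
B = A + 4.00·(cos298°, sin298°) = (1.8779, -3.5318)
|BD| = 10.7206
circle(B,9.00) ∩ circle(D,6.00): a=7.4591, h=5.0361
  candidates: C₊=(7.2614,3.6805) cross=53.990; C₋=(10.5797,-5.8295) cross=-53.990
  mode - wants cross < 0 → take C=(10.5797,-5.8295) (cross=-53.990)
ex = (C−B)/|BC| = (0.9669,-0.2553); ey = (0.2553,0.9669)
P = B + 1.92·ex + -1.96·ey = (3.2339,-5.9170)

3.23 -5.92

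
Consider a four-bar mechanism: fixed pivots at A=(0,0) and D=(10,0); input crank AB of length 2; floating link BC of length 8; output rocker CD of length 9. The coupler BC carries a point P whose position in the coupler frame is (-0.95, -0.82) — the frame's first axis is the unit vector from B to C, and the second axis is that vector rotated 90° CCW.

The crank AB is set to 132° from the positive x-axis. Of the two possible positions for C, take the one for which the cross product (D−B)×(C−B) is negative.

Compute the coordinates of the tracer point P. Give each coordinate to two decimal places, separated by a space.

-2.53 1.88

A=(0,0), D=(10.00,0)
B = A + 2.00·(cos132°, sin132°) = (-1.3383, 1.4863)
|BD| = 11.4353
circle(B,8.00) ∩ circle(D,9.00): a=4.9743, h=6.2655
  candidates: C₊=(4.4082,7.0521) cross=71.647; C₋=(2.7795,-5.3726) cross=-71.647
  mode - wants cross < 0 → take C=(2.7795,-5.3726) (cross=-71.647)
ex = (C−B)/|BC| = (0.5147,-0.8574); ey = (0.8574,0.5147)
P = B + -0.95·ex + -0.82·ey = (-2.5303,1.8787)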